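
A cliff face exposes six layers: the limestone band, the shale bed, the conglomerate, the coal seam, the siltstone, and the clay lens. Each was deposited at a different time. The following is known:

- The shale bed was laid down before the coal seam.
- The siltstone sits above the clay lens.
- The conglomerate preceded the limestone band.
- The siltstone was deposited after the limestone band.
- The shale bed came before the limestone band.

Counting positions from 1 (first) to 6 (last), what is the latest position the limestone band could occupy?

5

The limestone band must come before the siltstone — 1 layer forced after it.
Everything else can be placed before the limestone band in some valid order, so the limestone band can sit as late as position 6 − 1 = 5.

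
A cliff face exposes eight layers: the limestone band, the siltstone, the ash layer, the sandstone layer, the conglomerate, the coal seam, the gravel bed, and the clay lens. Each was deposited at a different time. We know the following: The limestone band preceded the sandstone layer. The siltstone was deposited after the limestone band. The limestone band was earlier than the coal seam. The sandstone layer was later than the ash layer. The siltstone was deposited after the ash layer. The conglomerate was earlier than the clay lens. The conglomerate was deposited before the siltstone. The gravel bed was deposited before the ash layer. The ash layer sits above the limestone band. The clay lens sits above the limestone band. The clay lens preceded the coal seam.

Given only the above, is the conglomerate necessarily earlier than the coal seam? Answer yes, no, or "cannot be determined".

yes

Chain the constraints: the conglomerate → the clay lens → the coal seam. Each link is directly stated, so the conglomerate comes before the coal seam.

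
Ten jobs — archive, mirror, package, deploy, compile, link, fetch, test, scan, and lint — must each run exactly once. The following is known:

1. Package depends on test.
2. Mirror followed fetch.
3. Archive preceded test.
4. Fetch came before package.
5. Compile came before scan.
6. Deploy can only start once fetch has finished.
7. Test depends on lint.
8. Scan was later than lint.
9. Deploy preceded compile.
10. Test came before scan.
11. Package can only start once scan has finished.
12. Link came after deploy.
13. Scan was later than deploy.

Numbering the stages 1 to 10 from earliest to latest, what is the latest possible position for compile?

8

Compile must come before package and scan — 2 stages forced after it.
Everything else can be placed before compile in some valid order, so compile can sit as late as position 10 − 2 = 8.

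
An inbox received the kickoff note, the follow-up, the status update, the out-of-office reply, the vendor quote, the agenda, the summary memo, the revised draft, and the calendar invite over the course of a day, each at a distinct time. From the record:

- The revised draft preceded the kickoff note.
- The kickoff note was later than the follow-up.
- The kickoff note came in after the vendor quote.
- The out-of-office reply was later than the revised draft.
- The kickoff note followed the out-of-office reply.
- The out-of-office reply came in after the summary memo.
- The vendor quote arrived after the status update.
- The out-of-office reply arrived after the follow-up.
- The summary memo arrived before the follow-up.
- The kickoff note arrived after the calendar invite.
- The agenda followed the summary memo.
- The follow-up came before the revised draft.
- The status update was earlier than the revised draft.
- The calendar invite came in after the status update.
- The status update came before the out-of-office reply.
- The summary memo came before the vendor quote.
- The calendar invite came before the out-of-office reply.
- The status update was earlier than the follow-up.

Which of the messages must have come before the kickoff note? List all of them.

the calendar invite, the follow-up, the out-of-office reply, the revised draft, the status update, the summary memo, the vendor quote

Directly stated before the kickoff note: the calendar invite, the follow-up, the out-of-office reply, the revised draft, and the vendor quote.
The status update reaches the kickoff note via the status update → the calendar invite → the kickoff note.
The summary memo reaches the kickoff note via the summary memo → the vendor quote → the kickoff note.
No chain forces the agenda ahead of the kickoff note.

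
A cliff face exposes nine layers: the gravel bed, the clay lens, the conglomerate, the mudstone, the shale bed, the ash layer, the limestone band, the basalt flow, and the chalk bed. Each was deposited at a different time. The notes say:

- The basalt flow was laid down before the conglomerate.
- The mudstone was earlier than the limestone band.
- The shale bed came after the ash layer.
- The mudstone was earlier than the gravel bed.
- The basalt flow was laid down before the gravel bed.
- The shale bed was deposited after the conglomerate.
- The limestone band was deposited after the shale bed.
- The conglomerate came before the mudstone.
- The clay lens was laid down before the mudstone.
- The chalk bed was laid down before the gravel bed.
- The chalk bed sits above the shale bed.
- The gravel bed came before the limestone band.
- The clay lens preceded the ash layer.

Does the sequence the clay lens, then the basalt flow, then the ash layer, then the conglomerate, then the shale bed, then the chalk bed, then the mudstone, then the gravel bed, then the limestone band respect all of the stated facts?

yes

Check each stated constraint against the proposed order — e.g. the clay lens is ahead of the mudstone; the basalt flow is ahead of the gravel bed. Every pair is in the required order; nothing is violated.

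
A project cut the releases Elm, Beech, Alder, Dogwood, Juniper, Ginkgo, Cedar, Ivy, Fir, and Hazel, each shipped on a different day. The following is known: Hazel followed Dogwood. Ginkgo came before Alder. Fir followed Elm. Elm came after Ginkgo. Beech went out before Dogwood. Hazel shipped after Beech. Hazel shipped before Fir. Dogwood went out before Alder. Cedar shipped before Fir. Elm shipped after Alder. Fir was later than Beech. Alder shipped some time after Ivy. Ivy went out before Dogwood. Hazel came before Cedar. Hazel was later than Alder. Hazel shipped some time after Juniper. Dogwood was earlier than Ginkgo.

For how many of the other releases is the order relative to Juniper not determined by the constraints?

Forced after Juniper: Cedar, Fir, and Hazel.
That leaves Alder, Beech, Dogwood, Elm, Ginkgo, and Ivy with no forced order relative to Juniper — 6.

6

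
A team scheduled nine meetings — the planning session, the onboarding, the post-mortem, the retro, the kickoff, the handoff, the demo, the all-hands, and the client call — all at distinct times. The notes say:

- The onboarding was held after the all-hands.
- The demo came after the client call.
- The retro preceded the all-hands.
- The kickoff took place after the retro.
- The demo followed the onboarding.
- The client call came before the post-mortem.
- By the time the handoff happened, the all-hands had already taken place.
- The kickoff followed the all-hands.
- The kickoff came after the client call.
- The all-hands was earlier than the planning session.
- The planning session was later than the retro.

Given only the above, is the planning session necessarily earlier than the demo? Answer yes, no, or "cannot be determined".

No chain of stated constraints runs from the planning session to the demo, and none runs from the demo to the planning session either.
So the relative order of the planning session and the demo is not fixed by the given facts.

cannot be determined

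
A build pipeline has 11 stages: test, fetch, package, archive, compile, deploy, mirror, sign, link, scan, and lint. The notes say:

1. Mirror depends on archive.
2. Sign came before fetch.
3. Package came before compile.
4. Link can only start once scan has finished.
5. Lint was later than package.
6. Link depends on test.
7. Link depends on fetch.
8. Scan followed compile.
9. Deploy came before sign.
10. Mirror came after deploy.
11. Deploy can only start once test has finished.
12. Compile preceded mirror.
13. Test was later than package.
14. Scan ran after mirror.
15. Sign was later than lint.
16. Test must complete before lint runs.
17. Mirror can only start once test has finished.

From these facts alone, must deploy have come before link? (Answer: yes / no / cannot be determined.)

Chain the constraints: deploy → mirror → scan → link. Each link is directly stated, so deploy comes before link.

yes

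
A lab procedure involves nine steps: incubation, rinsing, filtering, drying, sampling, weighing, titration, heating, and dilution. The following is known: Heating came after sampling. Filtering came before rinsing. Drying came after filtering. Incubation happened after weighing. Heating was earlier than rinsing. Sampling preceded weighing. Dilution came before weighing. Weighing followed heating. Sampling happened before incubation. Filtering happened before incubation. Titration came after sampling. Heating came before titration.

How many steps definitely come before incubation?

Directly stated before incubation: filtering, sampling, and weighing.
Dilution reaches incubation via dilution → weighing → incubation.
Heating reaches incubation via heating → weighing → incubation.
That's dilution, filtering, heating, sampling, and weighing — 5 in all.

5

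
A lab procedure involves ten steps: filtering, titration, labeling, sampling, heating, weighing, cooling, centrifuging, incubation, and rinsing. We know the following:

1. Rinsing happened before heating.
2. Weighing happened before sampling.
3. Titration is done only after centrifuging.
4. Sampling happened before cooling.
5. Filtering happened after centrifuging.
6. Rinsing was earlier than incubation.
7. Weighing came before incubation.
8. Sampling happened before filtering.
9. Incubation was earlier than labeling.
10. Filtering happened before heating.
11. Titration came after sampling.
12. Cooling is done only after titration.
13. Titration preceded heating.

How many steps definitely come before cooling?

4

Directly stated before cooling: sampling and titration.
Centrifuging reaches cooling via centrifuging → titration → cooling.
Weighing reaches cooling via weighing → sampling → cooling.
No chain forces rinsing (or any of the others) ahead of cooling.
That's centrifuging, sampling, titration, and weighing — 4 in all.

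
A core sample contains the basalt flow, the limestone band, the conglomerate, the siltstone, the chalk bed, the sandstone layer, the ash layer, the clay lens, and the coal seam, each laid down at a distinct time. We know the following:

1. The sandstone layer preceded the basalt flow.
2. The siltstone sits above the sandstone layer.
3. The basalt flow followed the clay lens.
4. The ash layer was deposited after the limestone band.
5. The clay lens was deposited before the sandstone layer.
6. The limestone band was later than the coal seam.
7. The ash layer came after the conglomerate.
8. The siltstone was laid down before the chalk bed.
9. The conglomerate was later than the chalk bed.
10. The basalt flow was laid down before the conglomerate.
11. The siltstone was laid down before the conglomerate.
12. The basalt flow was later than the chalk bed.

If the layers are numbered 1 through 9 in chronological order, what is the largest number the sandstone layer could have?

4

The sandstone layer must come before the ash layer, the basalt flow, the chalk bed, the conglomerate, and the siltstone — 5 layers forced after it.
Everything else can be placed before the sandstone layer in some valid order, so the sandstone layer can sit as late as position 9 − 5 = 4.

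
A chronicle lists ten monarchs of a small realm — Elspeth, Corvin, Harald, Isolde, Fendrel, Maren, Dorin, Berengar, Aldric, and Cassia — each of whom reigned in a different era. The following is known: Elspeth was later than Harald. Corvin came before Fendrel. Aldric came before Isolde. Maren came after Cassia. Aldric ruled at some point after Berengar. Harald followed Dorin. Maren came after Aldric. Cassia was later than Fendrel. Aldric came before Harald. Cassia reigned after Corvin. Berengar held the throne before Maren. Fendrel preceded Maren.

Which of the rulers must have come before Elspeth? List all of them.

Directly stated before Elspeth: Harald.
Aldric reaches Elspeth via Aldric → Harald → Elspeth.
Berengar reaches Elspeth via Berengar → Aldric → Harald → Elspeth.
Dorin reaches Elspeth via Dorin → Harald → Elspeth.
No chain forces Corvin (or any of the others) ahead of Elspeth.

Aldric, Berengar, Dorin, Harald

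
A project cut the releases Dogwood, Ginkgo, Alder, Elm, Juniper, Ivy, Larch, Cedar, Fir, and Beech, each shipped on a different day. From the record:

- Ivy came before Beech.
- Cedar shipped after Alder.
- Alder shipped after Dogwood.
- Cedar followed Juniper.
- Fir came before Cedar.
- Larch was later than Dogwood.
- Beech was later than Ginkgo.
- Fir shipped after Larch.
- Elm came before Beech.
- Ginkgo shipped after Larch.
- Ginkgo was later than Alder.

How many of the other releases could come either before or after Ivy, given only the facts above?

Forced after Ivy: Beech.
That leaves Alder, Cedar, Dogwood, Elm, Fir, Ginkgo, Juniper, and Larch with no forced order relative to Ivy — 8.

8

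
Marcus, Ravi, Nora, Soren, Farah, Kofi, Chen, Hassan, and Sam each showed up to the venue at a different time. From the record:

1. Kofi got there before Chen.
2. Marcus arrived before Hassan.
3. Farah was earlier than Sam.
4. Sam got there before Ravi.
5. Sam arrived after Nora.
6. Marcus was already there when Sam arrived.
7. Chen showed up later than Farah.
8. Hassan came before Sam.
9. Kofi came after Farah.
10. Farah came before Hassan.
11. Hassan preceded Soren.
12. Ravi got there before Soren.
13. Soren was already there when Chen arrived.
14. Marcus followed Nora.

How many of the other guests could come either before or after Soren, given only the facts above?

1

Forced before Soren: Farah, Hassan, Marcus, Nora, Ravi, and Sam; forced after Soren: Chen.
That leaves Kofi with no forced order relative to Soren — 1.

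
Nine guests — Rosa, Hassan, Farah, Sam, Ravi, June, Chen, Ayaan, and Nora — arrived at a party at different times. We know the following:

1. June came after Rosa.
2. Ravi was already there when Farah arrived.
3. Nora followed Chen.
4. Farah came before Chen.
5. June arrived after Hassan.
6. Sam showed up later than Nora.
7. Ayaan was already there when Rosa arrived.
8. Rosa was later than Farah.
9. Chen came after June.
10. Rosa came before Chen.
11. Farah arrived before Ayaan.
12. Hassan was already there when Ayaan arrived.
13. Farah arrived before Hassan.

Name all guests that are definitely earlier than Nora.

Directly stated before Nora: Chen.
Ayaan reaches Nora via Ayaan → Rosa → Chen → Nora.
Farah reaches Nora via Farah → Chen → Nora.
Hassan reaches Nora via Hassan → June → Chen → Nora.
Likewise June, Ravi, and Rosa each reach Nora by chaining the stated constraints.

Ayaan, Chen, Farah, Hassan, June, Ravi, Rosa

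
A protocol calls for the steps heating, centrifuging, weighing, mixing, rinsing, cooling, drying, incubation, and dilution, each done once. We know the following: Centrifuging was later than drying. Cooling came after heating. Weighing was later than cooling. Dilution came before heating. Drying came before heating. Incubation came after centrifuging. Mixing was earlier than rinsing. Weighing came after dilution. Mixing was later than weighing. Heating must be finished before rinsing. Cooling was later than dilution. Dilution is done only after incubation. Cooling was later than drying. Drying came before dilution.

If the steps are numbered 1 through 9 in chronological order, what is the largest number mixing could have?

8

Mixing must come before rinsing — 1 step forced after it.
Everything else can be placed before mixing in some valid order, so mixing can sit as late as position 9 − 1 = 8.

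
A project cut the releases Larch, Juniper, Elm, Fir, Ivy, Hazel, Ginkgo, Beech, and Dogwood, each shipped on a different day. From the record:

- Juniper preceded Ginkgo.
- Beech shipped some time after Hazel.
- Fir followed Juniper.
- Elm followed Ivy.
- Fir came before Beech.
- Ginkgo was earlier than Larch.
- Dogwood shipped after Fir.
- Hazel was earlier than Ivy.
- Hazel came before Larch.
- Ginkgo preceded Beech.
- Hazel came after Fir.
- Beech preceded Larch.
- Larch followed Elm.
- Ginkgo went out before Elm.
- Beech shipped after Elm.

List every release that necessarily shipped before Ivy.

Directly stated before Ivy: Hazel.
Fir reaches Ivy via Fir → Hazel → Ivy.
Juniper reaches Ivy via Juniper → Fir → Hazel → Ivy.

Fir, Hazel, Juniper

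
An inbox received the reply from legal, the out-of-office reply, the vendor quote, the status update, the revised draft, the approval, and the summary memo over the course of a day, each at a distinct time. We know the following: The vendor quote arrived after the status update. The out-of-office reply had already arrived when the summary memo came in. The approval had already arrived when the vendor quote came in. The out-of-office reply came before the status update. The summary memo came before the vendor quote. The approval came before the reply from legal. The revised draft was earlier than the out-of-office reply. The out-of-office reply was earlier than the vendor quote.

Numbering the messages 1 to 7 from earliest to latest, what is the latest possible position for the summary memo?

6

The summary memo must come before the vendor quote — 1 message forced after it.
Everything else can be placed before the summary memo in some valid order, so the summary memo can sit as late as position 7 − 1 = 6.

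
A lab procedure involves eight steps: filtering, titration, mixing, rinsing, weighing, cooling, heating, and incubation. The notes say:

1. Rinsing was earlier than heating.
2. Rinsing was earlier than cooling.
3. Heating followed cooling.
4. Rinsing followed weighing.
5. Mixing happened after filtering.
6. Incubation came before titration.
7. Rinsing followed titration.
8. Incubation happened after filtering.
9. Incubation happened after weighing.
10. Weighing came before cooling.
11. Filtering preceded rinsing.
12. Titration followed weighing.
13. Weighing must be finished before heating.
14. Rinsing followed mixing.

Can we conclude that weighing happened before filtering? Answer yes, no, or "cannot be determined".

No chain of stated constraints runs from weighing to filtering, and none runs from filtering to weighing either.
So the relative order of weighing and filtering is not fixed by the given facts.

cannot be determined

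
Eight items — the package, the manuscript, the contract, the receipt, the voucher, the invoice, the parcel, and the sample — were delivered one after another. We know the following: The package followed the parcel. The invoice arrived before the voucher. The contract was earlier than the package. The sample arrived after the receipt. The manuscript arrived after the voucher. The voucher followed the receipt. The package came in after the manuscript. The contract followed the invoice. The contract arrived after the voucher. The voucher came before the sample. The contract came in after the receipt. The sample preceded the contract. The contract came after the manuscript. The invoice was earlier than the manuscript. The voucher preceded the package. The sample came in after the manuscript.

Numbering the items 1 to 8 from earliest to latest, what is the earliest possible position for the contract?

6

The invoice, the manuscript, the receipt, the sample, and the voucher must all come before the contract — 5 forced predecessors.
Nothing else is forced ahead of the contract, so its earliest slot is position 5 + 1 = 6.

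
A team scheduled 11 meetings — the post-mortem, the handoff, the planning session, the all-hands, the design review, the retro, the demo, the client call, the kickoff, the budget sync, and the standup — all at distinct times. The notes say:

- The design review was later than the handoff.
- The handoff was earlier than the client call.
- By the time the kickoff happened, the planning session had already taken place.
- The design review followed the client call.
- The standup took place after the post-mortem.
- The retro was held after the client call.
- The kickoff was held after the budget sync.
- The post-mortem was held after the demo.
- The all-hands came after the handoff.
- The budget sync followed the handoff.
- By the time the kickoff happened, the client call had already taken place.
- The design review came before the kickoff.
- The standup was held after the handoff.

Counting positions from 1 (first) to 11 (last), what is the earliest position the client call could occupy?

The handoff must come before the client call — 1 forced predecessor.
Nothing else is forced ahead of the client call, so its earliest slot is position 1 + 1 = 2.

2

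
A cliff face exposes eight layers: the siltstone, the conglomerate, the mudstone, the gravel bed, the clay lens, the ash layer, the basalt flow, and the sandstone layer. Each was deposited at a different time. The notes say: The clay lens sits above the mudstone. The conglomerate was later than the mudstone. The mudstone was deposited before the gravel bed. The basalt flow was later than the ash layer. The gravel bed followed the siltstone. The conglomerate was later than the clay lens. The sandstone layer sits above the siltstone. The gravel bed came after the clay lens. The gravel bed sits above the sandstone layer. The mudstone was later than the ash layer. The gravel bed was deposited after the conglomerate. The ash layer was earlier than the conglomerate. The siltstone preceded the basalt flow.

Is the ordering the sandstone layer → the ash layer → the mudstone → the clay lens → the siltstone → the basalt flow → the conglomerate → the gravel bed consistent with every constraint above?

The constraints require the siltstone before the sandstone layer, but in the proposed sequence the sandstone layer appears ahead of the siltstone. That one violation is enough.

no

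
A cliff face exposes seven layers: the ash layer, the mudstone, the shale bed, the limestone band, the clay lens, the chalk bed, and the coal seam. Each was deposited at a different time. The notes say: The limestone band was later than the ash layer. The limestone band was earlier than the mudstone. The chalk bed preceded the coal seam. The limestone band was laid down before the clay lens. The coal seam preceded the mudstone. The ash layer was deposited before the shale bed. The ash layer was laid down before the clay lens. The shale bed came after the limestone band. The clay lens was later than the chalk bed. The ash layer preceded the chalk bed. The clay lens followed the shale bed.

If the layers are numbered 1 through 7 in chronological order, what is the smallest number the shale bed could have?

The ash layer and the limestone band must both come before the shale bed — 2 forced predecessors.
Nothing else is forced ahead of the shale bed, so its earliest slot is position 2 + 1 = 3.

3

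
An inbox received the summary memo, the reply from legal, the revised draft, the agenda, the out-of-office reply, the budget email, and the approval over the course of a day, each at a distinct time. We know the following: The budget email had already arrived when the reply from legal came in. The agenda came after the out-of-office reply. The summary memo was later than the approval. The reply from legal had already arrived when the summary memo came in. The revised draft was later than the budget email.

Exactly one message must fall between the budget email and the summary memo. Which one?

the reply from legal

Tracing the constraints gives the budget email → the reply from legal → the summary memo, so the reply from legal sits after the budget email and before the summary memo.
No other message is forced both after the budget email and before the summary memo.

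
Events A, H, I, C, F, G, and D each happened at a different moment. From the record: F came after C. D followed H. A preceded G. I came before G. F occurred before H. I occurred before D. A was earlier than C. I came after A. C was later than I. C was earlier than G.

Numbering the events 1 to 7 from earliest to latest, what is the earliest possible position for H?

A, C, F, and I must all come before H — 4 forced predecessors.
Nothing else is forced ahead of H, so its earliest slot is position 4 + 1 = 5.

5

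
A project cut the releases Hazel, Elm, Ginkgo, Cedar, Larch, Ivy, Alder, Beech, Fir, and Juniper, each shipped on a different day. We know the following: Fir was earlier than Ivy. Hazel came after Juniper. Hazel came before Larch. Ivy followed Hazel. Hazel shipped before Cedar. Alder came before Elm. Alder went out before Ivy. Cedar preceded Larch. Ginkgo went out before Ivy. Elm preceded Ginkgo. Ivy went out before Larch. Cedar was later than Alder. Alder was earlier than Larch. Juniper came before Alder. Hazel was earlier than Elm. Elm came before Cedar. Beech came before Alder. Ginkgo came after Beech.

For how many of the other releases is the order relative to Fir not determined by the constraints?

7

Forced after Fir: Ivy and Larch.
That leaves Alder, Beech, Cedar, Elm, Ginkgo, Hazel, and Juniper with no forced order relative to Fir — 7.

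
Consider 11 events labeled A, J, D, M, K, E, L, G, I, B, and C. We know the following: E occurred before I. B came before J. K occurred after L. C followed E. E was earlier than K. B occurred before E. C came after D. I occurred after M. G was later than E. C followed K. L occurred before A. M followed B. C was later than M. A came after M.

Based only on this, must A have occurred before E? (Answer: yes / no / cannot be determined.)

cannot be determined

No chain of stated constraints runs from A to E, and none runs from E to A either.
So the relative order of A and E is not fixed by the given facts.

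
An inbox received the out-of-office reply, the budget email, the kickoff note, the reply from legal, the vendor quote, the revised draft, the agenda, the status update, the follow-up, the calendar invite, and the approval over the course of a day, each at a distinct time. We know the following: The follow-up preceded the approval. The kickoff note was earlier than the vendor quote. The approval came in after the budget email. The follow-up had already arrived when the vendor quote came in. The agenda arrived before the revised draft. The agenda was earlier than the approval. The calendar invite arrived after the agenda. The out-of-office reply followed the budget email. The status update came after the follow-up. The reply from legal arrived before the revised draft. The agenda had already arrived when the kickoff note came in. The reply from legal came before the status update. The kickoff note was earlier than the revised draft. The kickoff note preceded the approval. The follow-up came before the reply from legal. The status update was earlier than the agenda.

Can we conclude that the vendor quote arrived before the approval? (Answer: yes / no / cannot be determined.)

No chain of stated constraints runs from the vendor quote to the approval, and none runs from the approval to the vendor quote either.
So the relative order of the vendor quote and the approval is not fixed by the given facts.

cannot be determined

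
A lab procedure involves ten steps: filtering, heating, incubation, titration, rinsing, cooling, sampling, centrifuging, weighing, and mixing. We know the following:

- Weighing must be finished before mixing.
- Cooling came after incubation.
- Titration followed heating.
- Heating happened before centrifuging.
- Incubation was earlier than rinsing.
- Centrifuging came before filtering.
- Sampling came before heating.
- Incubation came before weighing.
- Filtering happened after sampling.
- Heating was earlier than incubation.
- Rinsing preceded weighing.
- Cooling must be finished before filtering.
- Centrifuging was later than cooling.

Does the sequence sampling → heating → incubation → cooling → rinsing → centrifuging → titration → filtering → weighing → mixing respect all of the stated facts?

Check each stated constraint against the proposed order — e.g. incubation is ahead of weighing; sampling is ahead of filtering. Every pair is in the required order; nothing is violated.

yes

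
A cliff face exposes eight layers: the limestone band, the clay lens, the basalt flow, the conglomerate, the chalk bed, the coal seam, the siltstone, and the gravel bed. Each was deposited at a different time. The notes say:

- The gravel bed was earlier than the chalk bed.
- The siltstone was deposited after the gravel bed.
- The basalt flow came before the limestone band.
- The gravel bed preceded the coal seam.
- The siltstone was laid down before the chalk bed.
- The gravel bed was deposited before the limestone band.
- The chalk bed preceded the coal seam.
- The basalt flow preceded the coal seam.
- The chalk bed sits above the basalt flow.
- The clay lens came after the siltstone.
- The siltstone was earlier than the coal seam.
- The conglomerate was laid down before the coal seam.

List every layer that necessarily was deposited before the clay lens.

the gravel bed, the siltstone

Directly stated before the clay lens: the siltstone.
The gravel bed reaches the clay lens via the gravel bed → the siltstone → the clay lens.
No chain forces the chalk bed (or any of the others) ahead of the clay lens.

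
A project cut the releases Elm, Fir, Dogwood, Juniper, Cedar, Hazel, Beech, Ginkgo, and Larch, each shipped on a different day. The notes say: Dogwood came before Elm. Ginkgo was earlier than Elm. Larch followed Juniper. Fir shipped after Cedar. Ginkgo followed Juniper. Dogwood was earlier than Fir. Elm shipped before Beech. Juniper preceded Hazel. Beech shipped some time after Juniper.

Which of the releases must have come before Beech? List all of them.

Dogwood, Elm, Ginkgo, Juniper

Directly stated before Beech: Elm and Juniper.
Dogwood reaches Beech via Dogwood → Elm → Beech.
Ginkgo reaches Beech via Ginkgo → Elm → Beech.
No chain forces Hazel (or any of the others) ahead of Beech.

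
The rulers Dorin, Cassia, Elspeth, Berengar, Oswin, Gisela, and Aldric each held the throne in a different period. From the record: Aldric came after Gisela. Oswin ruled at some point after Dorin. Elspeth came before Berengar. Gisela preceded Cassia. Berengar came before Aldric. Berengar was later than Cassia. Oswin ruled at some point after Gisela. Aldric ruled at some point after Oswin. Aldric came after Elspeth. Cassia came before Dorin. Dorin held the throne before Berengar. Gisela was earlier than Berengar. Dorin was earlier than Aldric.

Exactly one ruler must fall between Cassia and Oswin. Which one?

Tracing the constraints gives Cassia → Dorin → Oswin, so Dorin sits after Cassia and before Oswin.
No other ruler is forced both after Cassia and before Oswin.

Dorin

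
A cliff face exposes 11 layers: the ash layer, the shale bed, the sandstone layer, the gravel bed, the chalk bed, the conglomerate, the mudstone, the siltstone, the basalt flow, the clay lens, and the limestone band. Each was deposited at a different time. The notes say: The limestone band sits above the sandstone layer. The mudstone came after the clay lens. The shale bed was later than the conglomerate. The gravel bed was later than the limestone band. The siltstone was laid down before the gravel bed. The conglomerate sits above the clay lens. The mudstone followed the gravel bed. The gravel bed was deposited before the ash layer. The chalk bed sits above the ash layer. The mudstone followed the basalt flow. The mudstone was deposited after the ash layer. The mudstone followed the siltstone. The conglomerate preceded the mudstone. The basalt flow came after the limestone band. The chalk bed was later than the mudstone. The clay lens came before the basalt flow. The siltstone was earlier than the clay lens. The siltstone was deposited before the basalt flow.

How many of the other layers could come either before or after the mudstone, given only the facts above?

Forced before the mudstone: the ash layer, the basalt flow, the clay lens, the conglomerate, the gravel bed, the limestone band, the sandstone layer, and the siltstone; forced after the mudstone: the chalk bed.
That leaves the shale bed with no forced order relative to the mudstone — 1.

1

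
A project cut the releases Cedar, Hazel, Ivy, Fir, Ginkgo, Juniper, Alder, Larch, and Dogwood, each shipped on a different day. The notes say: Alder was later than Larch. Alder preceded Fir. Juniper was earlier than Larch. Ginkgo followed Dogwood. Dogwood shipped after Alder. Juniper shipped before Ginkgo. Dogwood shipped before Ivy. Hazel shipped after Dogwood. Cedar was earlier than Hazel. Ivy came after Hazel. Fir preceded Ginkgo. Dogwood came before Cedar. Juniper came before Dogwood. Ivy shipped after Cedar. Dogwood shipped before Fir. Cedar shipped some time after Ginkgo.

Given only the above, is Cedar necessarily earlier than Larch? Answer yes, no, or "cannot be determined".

no

Tracing the constraints gives Larch → Alder → Dogwood → Cedar, so Larch must come before Cedar.
That means Cedar cannot be before Larch.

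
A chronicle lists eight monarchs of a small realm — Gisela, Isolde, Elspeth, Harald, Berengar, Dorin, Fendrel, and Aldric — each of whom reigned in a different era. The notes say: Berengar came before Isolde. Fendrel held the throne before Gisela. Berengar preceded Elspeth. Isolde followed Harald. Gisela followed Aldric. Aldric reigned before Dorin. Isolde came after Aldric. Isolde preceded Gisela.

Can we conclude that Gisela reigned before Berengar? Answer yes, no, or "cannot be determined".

no

Tracing the constraints gives Berengar → Isolde → Gisela, so Berengar must come before Gisela.
That means Gisela cannot be before Berengar.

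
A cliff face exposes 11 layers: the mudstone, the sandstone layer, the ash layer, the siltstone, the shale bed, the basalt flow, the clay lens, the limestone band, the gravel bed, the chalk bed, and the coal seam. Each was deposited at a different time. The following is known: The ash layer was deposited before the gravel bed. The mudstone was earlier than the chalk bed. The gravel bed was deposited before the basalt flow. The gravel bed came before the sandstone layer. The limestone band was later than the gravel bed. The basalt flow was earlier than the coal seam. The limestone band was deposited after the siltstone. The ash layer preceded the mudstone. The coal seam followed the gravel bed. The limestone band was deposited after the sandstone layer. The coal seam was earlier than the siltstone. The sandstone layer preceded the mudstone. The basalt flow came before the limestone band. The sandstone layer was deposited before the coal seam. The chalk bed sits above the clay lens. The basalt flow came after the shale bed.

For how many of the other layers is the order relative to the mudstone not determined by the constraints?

Forced before the mudstone: the ash layer, the gravel bed, and the sandstone layer; forced after the mudstone: the chalk bed.
That leaves the basalt flow, the clay lens, the coal seam, the limestone band, the shale bed, and the siltstone with no forced order relative to the mudstone — 6.

6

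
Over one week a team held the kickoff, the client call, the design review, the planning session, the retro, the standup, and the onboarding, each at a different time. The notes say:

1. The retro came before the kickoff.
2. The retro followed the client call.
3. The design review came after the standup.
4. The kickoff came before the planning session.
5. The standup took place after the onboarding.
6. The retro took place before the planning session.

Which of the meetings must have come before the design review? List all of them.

the onboarding, the standup

Directly stated before the design review: the standup.
The onboarding reaches the design review via the onboarding → the standup → the design review.
No chain forces the planning session (or any of the others) ahead of the design review.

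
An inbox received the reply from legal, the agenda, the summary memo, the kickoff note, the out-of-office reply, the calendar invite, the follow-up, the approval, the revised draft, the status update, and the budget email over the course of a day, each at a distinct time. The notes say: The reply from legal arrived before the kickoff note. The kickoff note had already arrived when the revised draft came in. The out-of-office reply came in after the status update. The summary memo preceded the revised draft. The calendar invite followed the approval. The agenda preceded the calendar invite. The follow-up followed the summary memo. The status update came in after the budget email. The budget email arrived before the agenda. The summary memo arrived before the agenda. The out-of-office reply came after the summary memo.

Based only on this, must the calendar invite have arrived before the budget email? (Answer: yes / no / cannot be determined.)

no

Tracing the constraints gives the budget email → the agenda → the calendar invite, so the budget email must come before the calendar invite.
That means the calendar invite cannot be before the budget email.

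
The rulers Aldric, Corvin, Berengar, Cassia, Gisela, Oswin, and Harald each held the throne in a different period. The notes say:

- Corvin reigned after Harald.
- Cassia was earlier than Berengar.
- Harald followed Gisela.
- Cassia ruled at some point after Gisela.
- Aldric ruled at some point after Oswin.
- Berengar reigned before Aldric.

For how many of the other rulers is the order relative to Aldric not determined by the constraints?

Forced before Aldric: Berengar, Cassia, Gisela, and Oswin.
That leaves Corvin and Harald with no forced order relative to Aldric — 2.

2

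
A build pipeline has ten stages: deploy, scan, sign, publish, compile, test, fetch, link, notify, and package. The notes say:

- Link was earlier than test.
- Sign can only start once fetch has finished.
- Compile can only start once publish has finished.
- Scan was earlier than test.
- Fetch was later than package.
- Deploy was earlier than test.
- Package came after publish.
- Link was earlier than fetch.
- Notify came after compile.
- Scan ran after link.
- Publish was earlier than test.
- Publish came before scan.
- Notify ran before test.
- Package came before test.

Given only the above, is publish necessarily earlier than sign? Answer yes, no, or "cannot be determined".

yes

Chain the constraints: publish → package → fetch → sign. Each link is directly stated, so publish comes before sign.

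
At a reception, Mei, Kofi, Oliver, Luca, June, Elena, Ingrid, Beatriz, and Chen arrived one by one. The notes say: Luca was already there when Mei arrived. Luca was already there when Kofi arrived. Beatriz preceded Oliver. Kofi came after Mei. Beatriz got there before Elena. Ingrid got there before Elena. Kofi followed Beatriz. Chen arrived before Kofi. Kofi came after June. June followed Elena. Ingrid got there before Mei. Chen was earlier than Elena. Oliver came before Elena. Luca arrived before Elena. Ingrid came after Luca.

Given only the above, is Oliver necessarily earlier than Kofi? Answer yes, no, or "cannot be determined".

yes

Chain the constraints: Oliver → Elena → June → Kofi. Each link is directly stated, so Oliver comes before Kofi.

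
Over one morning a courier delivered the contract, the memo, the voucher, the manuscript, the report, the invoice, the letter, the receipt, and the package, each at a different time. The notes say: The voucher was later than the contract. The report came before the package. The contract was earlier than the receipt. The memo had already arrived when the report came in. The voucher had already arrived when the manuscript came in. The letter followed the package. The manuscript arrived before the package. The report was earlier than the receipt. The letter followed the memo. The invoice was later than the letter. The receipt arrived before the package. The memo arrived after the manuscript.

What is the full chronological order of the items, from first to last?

the contract, the voucher, the manuscript, the memo, the report, the receipt, the package, the letter, the invoice

The constraints fix every adjacent pair, so only one ordering works:
the contract → the voucher → the manuscript → the memo → the report → the receipt → the package → the letter → the invoice.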